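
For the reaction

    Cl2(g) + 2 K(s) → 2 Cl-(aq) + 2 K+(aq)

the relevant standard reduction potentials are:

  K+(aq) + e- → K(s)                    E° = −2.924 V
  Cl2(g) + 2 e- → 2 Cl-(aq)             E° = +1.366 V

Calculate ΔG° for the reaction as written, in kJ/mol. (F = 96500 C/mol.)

−828 kJ/mol

In the reaction as written Cl2(g) is reduced, so the Cl₂/Cl⁻ couple is the cathode and K⁺/K is the anode.
E°cell = +1.366 − (−2.924) = +4.290 V; balancing electrons gives n = 2.
ΔG° = −nFE°cell = −(2)(96500)(+4.290) J/mol = −828 kJ/mol.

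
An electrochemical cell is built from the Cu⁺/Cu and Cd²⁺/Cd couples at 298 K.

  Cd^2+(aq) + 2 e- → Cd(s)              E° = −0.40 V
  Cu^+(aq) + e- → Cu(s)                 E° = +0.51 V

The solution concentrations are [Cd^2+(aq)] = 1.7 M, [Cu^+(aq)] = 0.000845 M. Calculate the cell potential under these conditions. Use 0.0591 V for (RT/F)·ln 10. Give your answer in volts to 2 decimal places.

+0.72 V

Since E°(Cu⁺/Cu) > E°(Cd²⁺/Cd), Cu⁺/Cu serves as the cathode.
E°cell = +0.51 − (−0.40) = +0.91 V, with n = 2 electrons transferred.
For the overall reaction 2 Cu^+(aq) + Cd(s) → 2 Cu(s) + Cd^2+(aq), Q = [Cd^2+(aq)] / [Cu^+(aq)]^2 = 2.38×10^6, giving log Q = 6.377.
E = E° − (0.0591/n)·log Q = +0.91 − (0.0591/2)(6.377) = +0.72 V.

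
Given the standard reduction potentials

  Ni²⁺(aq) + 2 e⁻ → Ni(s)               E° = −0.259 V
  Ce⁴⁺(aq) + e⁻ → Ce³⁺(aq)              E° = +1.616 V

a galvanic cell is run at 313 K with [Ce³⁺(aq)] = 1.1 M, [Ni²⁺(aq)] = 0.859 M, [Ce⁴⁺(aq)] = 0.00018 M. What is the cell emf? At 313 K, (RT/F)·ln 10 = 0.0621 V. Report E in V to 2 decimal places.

The Ce⁴⁺/Ce³⁺ couple has the more positive E°, so it is the cathode; Ni²⁺/Ni is the anode.
E°cell = E°cat − E°an = +1.616 − (−0.259) = +1.875 V; n = 2.
For the overall reaction 2 Ce⁴⁺(aq) + Ni(s) → 2 Ce³⁺(aq) + Ni²⁺(aq), Q = ([Ce³⁺(aq)]^2·[Ni²⁺(aq)]) / [Ce⁴⁺(aq)]^2 = 3.21×10^7, giving log Q = 7.506.
By the Nernst equation, E = +1.875 − (0.0621/2)·(7.506) = +1.64 V.

+1.64 V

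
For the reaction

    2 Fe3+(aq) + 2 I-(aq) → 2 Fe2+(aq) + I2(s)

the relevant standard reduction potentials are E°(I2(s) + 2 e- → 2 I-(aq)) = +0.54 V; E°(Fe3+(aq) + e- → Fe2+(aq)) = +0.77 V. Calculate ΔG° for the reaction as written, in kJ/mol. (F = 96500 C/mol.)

−44.4 kJ/mol

In the reaction as written Fe3+(aq) is reduced, so the Fe³⁺/Fe²⁺ couple is the cathode and I₂/I⁻ is the anode.
E°cell = +0.77 − (+0.54) = +0.23 V; balancing electrons gives n = 2.
ΔG° = −nFE°cell = −(2)(96500)(+0.23) J/mol = −44.4 kJ/mol.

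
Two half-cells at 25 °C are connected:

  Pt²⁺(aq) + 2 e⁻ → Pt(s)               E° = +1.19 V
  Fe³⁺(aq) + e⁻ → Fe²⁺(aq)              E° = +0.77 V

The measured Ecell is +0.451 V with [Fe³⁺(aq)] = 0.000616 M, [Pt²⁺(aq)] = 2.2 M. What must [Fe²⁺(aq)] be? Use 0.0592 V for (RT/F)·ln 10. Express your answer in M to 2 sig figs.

0.0014 M

With Pt²⁺/Pt at the cathode and Fe³⁺/Fe²⁺ at the anode, E°cell = +1.19 − (+0.77) = +0.42 V (n = 2).
Rearranging E = E° − (0.0592/n)·log Q gives log Q = 2(+0.42 − (+0.451))/0.0592 = −1.047.
Balancing electrons gives Pt²⁺(aq) + 2 Fe²⁺(aq) → Pt(s) + 2 Fe³⁺(aq); thus Q = [Fe³⁺(aq)]^2 / ([Pt²⁺(aq)]·[Fe²⁺(aq)]^2).
Substituting the known concentrations and solving, log [Fe²⁺(aq)] = −2.858 and [Fe²⁺(aq)] = 0.0014 M.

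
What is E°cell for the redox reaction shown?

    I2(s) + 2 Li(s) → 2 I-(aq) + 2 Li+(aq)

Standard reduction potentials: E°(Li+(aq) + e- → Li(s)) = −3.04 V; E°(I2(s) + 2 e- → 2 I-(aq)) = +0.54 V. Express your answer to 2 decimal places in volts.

+3.58 V

I2(s) gains electrons, so the I₂/I⁻ couple is the cathode; the Li⁺/Li couple is the anode.
E°cell = E°(cathode) − E°(anode) = +0.54 − (−3.04) = +3.58 V.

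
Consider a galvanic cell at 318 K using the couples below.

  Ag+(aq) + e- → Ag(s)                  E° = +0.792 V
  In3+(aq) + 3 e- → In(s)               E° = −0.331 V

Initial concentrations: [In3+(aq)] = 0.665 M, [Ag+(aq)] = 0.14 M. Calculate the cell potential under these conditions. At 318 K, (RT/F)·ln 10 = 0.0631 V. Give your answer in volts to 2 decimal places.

The Ag⁺/Ag couple has the more positive E°, so it is the cathode; In³⁺/In is the anode.
The standard potential is +0.792 − (−0.331) = +1.123 V and the balanced reaction transfers n = 3 electrons.
For the overall reaction 3 Ag+(aq) + In(s) → 3 Ag(s) + In3+(aq), Q = [In3+(aq)] / [Ag+(aq)]^3 = 242, giving log Q = 2.384.
By the Nernst equation, E = +1.123 − (0.0631/3)·(2.384) = +1.07 V.

+1.07 V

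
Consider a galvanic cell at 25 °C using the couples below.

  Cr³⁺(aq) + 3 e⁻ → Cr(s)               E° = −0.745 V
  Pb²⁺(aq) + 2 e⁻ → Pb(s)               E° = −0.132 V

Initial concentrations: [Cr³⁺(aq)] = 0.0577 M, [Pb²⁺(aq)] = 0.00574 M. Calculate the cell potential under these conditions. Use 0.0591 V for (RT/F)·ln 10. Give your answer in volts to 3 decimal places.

Pb²⁺/Pb is reduced (cathode, E° = −0.132 V) and Cr³⁺/Cr is oxidized (anode).
E°cell = −0.132 − (−0.745) = +0.613 V, with n = 6 electrons transferred.
The balanced reaction is 3 Pb²⁺(aq) + 2 Cr(s) → 3 Pb(s) + 2 Cr³⁺(aq), so Q = [Cr³⁺(aq)]^2 / [Pb²⁺(aq)]^3 = 1.76×10^4 and log Q = 4.246.
Applying E = E° − (RT ln10/nF)·log Q gives +0.613 − (0.0591/6)(4.246) = +0.571 V.

+0.571 V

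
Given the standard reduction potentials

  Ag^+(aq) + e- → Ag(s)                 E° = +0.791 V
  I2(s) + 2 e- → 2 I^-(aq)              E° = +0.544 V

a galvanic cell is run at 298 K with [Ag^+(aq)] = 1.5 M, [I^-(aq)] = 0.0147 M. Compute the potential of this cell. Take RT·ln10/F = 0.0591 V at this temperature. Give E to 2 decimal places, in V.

+0.15 V

Ag⁺/Ag is reduced (cathode, E° = +0.791 V) and I₂/I⁻ is oxidized (anode).
The standard potential is +0.791 − (+0.544) = +0.247 V and the balanced reaction transfers n = 2 electrons.
Balancing gives 2 Ag^+(aq) + 2 I^-(aq) → 2 Ag(s) + I2(s); hence Q = 1 / ([Ag^+(aq)]^2·[I^-(aq)]^2) = 2.06×10^3 (log Q = 3.313).
Applying E = E° − (RT ln10/nF)·log Q gives +0.247 − (0.0591/2)(3.313) = +0.15 V.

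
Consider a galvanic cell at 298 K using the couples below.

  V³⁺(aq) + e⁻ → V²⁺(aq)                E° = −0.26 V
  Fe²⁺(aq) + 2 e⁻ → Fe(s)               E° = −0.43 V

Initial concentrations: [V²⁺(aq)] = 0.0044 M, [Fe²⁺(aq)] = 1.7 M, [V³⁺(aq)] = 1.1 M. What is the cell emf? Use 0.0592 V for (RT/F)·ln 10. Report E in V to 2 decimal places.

V³⁺/V²⁺ is reduced (cathode, E° = −0.26 V) and Fe²⁺/Fe is oxidized (anode).
The standard potential is −0.26 − (−0.43) = +0.17 V and the balanced reaction transfers n = 2 electrons.
For the overall reaction 2 V³⁺(aq) + Fe(s) → 2 V²⁺(aq) + Fe²⁺(aq), Q = ([V²⁺(aq)]^2·[Fe²⁺(aq)]) / [V³⁺(aq)]^2 = 2.72×10^−5, giving log Q = −4.565.
By the Nernst equation, E = +0.17 − (0.0592/2)·(−4.565) = +0.31 V.

+0.31 V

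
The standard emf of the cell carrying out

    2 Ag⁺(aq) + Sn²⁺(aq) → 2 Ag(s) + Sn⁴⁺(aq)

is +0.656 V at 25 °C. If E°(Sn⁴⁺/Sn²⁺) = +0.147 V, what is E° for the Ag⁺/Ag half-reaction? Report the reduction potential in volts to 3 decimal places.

+0.803 V

In the reaction as written the Ag⁺/Ag couple is reduced (cathode) and Sn⁴⁺/Sn²⁺ is oxidized (anode), so E°cell = E°(Ag⁺/Ag) − E°(Sn⁴⁺/Sn²⁺).
E°(Ag⁺/Ag) = E°cell + E°(anode) = +0.656 + (+0.147) = +0.803 V.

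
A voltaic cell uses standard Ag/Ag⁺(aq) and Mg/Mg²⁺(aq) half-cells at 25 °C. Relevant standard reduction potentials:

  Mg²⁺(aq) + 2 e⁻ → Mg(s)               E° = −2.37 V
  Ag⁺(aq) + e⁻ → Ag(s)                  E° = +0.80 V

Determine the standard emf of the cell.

+3.17 V

The Ag⁺/Ag couple has the higher E°, so Ag ion is reduced (cathode) and Mg is oxidized (anode).
E°cell = E°(cathode) − E°(anode) = +0.80 − (−2.37) = +3.17 V.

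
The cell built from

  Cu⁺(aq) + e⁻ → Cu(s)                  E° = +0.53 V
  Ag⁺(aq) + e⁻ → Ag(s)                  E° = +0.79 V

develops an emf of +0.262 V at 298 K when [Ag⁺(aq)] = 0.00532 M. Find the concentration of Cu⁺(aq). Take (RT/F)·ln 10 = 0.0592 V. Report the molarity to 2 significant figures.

0.0049 M

The Ag⁺/Ag couple has the larger reduction potential, so it is the cathode: E°cell = +0.79 − (+0.53) = +0.26 V and n = 1.
Since E = E° − (0.0592/n)·log Q, log Q = n(E° − E)/0.0592 = −0.034.
Balancing electrons gives Ag⁺(aq) + Cu(s) → Ag(s) + Cu⁺(aq); thus Q = [Cu⁺(aq)] / [Ag⁺(aq)].
Substituting the known concentrations and solving, log [Cu⁺(aq)] = −2.308 and [Cu⁺(aq)] = 0.0049 M.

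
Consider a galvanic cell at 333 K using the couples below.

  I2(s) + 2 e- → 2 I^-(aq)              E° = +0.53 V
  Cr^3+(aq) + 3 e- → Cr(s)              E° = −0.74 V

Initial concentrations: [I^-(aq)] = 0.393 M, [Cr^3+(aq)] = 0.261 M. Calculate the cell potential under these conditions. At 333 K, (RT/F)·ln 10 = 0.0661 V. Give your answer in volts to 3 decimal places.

The I₂/I⁻ couple has the more positive E°, so it is the cathode; Cr³⁺/Cr is the anode.
The standard potential is +0.53 − (−0.74) = +1.27 V and the balanced reaction transfers n = 6 electrons.
For the overall reaction 3 I2(s) + 2 Cr(s) → 6 I^-(aq) + 2 Cr^3+(aq), Q = [I^-(aq)]^6·[Cr^3+(aq)]^2 = 0.000251, giving log Q = −3.600.
Applying E = E° − (RT ln10/nF)·log Q gives +1.27 − (0.0661/6)(−3.600) = +1.310 V.

+1.310 V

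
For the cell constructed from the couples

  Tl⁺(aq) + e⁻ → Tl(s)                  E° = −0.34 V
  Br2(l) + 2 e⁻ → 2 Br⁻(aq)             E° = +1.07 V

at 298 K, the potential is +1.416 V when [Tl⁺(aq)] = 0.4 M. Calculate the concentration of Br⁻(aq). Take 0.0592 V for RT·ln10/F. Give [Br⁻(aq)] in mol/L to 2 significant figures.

Br₂/Br⁻ is the cathode (higher E°); E°cell = +1.07 − (−0.34) = +1.41 V with n = 2.
Since E = E° − (0.0592/n)·log Q, log Q = n(E° − E)/0.0592 = −0.203.
Balancing electrons gives Br2(l) + 2 Tl(s) → 2 Br⁻(aq) + 2 Tl⁺(aq); thus Q = [Br⁻(aq)]^2·[Tl⁺(aq)]^2.
Substituting the known concentrations and solving, log [Br⁻(aq)] = 0.296 and [Br⁻(aq)] = 2.0 M.

2.0 M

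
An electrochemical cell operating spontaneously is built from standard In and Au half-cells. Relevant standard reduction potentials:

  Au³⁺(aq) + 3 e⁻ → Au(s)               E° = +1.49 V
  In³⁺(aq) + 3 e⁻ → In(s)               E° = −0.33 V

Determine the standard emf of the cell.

+1.82 V

Of the two couples in this cell, the one with the more positive reduction potential is reduced at the cathode: here that is Au³⁺/Au (+1.49 V); In³⁺/In (−0.33 V) is the anode.
E°cell = E°(cathode) − E°(anode) = +1.49 − (−0.33) = +1.82 V.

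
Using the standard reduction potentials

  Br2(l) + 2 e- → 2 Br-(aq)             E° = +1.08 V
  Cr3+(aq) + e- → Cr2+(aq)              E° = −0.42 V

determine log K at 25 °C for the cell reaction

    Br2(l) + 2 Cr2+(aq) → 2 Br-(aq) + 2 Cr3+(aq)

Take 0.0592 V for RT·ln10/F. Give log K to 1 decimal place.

log K = 50.7

The Br₂/Br⁻ couple is reduced (cathode); E°cell = +1.08 − (−0.42) = +1.50 V with n = 2.
At equilibrium E = 0, so log K = nE°cell / 0.0592 = (2)(+1.50) / 0.0592 = 50.7.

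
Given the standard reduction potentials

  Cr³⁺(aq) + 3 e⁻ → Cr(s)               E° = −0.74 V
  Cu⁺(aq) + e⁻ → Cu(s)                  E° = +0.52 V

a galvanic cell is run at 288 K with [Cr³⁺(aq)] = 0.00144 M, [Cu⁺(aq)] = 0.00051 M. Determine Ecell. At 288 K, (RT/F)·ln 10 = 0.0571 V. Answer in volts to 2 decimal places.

+1.13 V

Cu⁺/Cu is reduced (cathode, E° = +0.52 V) and Cr³⁺/Cr is oxidized (anode).
E°cell = E°cat − E°an = +0.52 − (−0.74) = +1.26 V; n = 3.
For the overall reaction 3 Cu⁺(aq) + Cr(s) → 3 Cu(s) + Cr³⁺(aq), Q = [Cr³⁺(aq)] / [Cu⁺(aq)]^3 = 1.09×10^7, giving log Q = 7.036.
E = E° − (0.0571/n)·log Q = +1.26 − (0.0571/3)(7.036) = +1.13 V.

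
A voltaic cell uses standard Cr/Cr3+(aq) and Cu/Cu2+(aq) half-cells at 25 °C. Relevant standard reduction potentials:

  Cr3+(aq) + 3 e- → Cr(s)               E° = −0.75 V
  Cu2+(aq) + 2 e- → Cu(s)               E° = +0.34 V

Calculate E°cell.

The Cu²⁺/Cu couple has the higher E°, so Cu ion is reduced (cathode) and Cr is oxidized (anode).
E°cell = E°(cathode) − E°(anode) = +0.34 − (−0.75) = +1.09 V.

+1.09 V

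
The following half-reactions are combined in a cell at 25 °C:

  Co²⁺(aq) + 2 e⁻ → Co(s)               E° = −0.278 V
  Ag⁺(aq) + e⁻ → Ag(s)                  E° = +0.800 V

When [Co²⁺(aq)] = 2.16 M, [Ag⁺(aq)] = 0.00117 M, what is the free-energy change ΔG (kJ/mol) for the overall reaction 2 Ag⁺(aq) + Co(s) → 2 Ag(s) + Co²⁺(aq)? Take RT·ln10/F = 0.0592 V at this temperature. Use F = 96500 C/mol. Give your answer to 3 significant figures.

−173 kJ/mol

E°cell = +0.800 − (−0.278) = +1.078 V; the balanced reaction transfers n = 2 electrons.
The reaction quotient is [Co²⁺(aq)] / [Ag⁺(aq)]^2 = 1.58×10^6; by Nernst, E = +1.078 − (0.0592/2)(6.198) = +0.8945 V.
Then ΔG = −nFE = −2 × 96500 × +0.8945 J/mol = −173 kJ/mol.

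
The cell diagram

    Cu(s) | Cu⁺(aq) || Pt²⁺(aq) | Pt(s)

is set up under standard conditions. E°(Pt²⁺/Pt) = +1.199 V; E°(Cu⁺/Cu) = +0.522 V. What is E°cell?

+0.677 V

By convention the left-hand electrode in cell notation is the anode (oxidation) and the right-hand electrode is the cathode (reduction).
E°cell = E°(right) − E°(left) = +1.199 − (+0.522) = +0.677 V.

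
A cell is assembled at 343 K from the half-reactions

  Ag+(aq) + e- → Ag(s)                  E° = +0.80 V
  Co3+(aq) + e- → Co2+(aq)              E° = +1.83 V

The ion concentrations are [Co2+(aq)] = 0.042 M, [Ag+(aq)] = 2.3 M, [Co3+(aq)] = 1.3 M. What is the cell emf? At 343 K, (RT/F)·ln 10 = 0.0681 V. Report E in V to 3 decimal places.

+1.107 V

Co³⁺/Co²⁺ is reduced (cathode, E° = +1.83 V) and Ag⁺/Ag is oxidized (anode).
E°cell = +1.83 − (+0.80) = +1.03 V, with n = 1 electron transferred.
Balancing gives Co3+(aq) + Ag(s) → Co2+(aq) + Ag+(aq); hence Q = ([Co2+(aq)]·[Ag+(aq)]) / [Co3+(aq)] = 0.0743 (log Q = −1.129).
E = E° − (0.0681/n)·log Q = +1.03 − (0.0681/1)(−1.129) = +1.107 V.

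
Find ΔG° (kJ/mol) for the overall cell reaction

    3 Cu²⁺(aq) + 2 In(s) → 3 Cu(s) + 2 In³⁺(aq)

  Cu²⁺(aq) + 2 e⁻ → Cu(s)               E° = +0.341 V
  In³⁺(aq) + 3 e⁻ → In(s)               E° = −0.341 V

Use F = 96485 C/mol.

In the reaction as written Cu²⁺(aq) is reduced, so the Cu²⁺/Cu couple is the cathode and In³⁺/In is the anode.
E°cell = +0.341 − (−0.341) = +0.682 V; balancing electrons gives n = 6.
ΔG° = −nFE°cell = −(6)(96485)(+0.682) J/mol = −395 kJ/mol.

−395 kJ/mol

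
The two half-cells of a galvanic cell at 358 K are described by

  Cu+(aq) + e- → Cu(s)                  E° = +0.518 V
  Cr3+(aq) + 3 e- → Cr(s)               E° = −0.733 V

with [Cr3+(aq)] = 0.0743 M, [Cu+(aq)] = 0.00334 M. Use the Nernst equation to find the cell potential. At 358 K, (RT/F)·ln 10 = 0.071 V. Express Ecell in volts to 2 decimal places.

The Cu⁺/Cu couple has the more positive E°, so it is the cathode; Cr³⁺/Cr is the anode.
E°cell = +0.518 − (−0.733) = +1.251 V, with n = 3 electrons transferred.
For the overall reaction 3 Cu+(aq) + Cr(s) → 3 Cu(s) + Cr3+(aq), Q = [Cr3+(aq)] / [Cu+(aq)]^3 = 1.99×10^6, giving log Q = 6.300.
E = E° − (0.071/n)·log Q = +1.251 − (0.071/3)(6.300) = +1.10 V.

+1.10 V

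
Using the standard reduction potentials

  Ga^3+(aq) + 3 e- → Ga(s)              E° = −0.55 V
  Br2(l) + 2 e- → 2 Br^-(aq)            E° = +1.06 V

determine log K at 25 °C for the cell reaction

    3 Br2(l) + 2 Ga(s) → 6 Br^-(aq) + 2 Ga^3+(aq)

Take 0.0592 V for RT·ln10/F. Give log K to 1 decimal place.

log K = 163.2

The Br₂/Br⁻ couple is reduced (cathode); E°cell = +1.06 − (−0.55) = +1.61 V with n = 6.
At equilibrium E = 0, so log K = nE°cell / 0.0592 = (6)(+1.61) / 0.0592 = 163.2.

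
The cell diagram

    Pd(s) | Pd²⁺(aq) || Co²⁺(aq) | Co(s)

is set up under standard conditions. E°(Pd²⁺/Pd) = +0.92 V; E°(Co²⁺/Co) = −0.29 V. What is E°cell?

By convention the left-hand electrode in cell notation is the anode (oxidation) and the right-hand electrode is the cathode (reduction).
E°cell = E°(right) − E°(left) = −0.29 − (+0.92) = −1.21 V.
The negative sign shows that, as written, the cell would require an external voltage to drive the reaction.

−1.21 V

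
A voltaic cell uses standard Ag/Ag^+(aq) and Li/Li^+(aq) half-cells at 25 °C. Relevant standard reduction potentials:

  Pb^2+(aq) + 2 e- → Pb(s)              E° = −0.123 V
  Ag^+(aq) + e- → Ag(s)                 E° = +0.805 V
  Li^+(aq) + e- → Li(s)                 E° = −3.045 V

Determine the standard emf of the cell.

Of the two couples in this cell, the one with the more positive reduction potential is reduced at the cathode: here that is Ag⁺/Ag (+0.805 V); Li⁺/Li (−3.045 V) is the anode.
E°cell = E°(cathode) − E°(anode) = +0.805 − (−3.045) = +3.850 V.

+3.850 V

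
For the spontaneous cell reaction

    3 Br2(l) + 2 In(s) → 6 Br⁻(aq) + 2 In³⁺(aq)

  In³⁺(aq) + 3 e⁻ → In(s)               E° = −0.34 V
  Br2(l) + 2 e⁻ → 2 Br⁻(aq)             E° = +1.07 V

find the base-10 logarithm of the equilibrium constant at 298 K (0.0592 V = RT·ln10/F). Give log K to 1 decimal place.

log K = 142.9

The Br₂/Br⁻ couple is reduced (cathode); E°cell = +1.07 − (−0.34) = +1.41 V with n = 6.
At equilibrium E = 0, so log K = nE°cell / 0.0592 = (6)(+1.41) / 0.0592 = 142.9.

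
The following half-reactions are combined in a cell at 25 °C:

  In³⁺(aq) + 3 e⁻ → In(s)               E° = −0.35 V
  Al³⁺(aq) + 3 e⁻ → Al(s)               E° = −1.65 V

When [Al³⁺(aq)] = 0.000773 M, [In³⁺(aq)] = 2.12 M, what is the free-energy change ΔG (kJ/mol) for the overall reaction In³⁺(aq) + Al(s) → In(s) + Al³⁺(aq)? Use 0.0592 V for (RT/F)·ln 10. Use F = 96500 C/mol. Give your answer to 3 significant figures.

The standard cell potential is −0.35 − (−1.65) = +1.30 V, with n = 3 electrons in the balanced equation.
Here Q = [Al³⁺(aq)] / [In³⁺(aq)] = 0.000365 (log Q = −3.438), giving E = +1.30 − (0.0592/3)·(−3.438) = +1.3678 V.
ΔG = −nFE = −(3)(96500)(+1.3678) J/mol = −396 kJ/mol.

−396 kJ/mol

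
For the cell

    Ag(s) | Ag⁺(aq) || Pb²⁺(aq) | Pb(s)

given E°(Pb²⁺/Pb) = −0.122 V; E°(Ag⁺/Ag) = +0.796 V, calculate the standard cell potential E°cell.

By convention the left-hand electrode in cell notation is the anode (oxidation) and the right-hand electrode is the cathode (reduction).
E°cell = E°(right) − E°(left) = −0.122 − (+0.796) = −0.918 V.
The negative sign shows that, as written, the cell would require an external voltage to drive the reaction.

−0.918 V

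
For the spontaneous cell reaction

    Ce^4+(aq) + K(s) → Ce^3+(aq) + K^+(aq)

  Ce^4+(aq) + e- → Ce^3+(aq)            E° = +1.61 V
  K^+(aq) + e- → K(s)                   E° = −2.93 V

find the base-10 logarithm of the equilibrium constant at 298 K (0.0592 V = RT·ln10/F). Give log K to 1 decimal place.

log K = 76.7

The Ce⁴⁺/Ce³⁺ couple is reduced (cathode); E°cell = +1.61 − (−2.93) = +4.54 V with n = 1.
At equilibrium E = 0, so log K = nE°cell / 0.0592 = (1)(+4.54) / 0.0592 = 76.7.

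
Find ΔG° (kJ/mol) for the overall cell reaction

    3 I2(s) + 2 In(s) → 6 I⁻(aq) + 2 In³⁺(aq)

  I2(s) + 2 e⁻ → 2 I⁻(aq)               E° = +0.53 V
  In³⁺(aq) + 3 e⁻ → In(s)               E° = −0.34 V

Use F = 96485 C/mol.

−504 kJ/mol

In the reaction as written I2(s) is reduced, so the I₂/I⁻ couple is the cathode and In³⁺/In is the anode.
E°cell = +0.53 − (−0.34) = +0.87 V; balancing electrons gives n = 6.
ΔG° = −nFE°cell = −(6)(96485)(+0.87) J/mol = −504 kJ/mol.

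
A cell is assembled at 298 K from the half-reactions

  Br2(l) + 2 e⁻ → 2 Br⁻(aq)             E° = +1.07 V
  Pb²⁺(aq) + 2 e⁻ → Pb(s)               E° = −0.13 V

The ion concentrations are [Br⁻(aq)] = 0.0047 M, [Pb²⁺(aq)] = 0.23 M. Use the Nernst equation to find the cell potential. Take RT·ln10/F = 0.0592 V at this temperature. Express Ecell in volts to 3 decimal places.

The Br₂/Br⁻ couple has the more positive E°, so it is the cathode; Pb²⁺/Pb is the anode.
E°cell = +1.07 − (−0.13) = +1.20 V, with n = 2 electrons transferred.
The balanced reaction is Br2(l) + Pb(s) → 2 Br⁻(aq) + Pb²⁺(aq), so Q = [Br⁻(aq)]^2·[Pb²⁺(aq)] = 5.08×10^−6 and log Q = −5.294.
By the Nernst equation, E = +1.20 − (0.0592/2)·(−5.294) = +1.357 V.

+1.357 V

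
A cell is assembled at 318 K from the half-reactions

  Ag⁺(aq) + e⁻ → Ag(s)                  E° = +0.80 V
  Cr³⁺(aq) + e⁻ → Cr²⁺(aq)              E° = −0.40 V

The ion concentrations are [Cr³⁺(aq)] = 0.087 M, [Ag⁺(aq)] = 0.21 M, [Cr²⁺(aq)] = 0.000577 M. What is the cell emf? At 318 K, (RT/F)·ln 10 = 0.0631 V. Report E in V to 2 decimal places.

+1.02 V

Since E°(Ag⁺/Ag) > E°(Cr³⁺/Cr²⁺), Ag⁺/Ag serves as the cathode.
The standard potential is +0.80 − (−0.40) = +1.20 V and the balanced reaction transfers n = 1 electron.
Balancing gives Ag⁺(aq) + Cr²⁺(aq) → Ag(s) + Cr³⁺(aq); hence Q = [Cr³⁺(aq)] / ([Ag⁺(aq)]·[Cr²⁺(aq)]) = 718 (log Q = 2.856).
By the Nernst equation, E = +1.20 − (0.0631/1)·(2.856) = +1.02 V.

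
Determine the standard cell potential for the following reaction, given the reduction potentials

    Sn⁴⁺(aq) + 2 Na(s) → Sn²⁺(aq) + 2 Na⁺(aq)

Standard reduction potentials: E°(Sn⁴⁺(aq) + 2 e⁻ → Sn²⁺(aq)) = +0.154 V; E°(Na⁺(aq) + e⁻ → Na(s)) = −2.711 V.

Sn⁴⁺(aq) gains electrons, so the Sn⁴⁺/Sn²⁺ couple is the cathode; the Na⁺/Na couple is the anode.
E°cell = E°(cathode) − E°(anode) = +0.154 − (−2.711) = +2.865 V.

+2.865 V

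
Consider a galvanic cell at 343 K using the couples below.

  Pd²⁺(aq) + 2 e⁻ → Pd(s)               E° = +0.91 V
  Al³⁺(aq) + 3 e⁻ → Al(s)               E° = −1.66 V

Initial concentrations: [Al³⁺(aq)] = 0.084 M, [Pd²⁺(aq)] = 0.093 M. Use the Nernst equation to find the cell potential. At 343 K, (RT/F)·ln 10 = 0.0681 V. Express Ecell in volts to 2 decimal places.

+2.56 V

The Pd²⁺/Pd couple has the more positive E°, so it is the cathode; Al³⁺/Al is the anode.
E°cell = E°cat − E°an = +0.91 − (−1.66) = +2.57 V; n = 6.
The balanced reaction is 3 Pd²⁺(aq) + 2 Al(s) → 3 Pd(s) + 2 Al³⁺(aq), so Q = [Al³⁺(aq)]^2 / [Pd²⁺(aq)]^3 = 8.77 and log Q = 0.943.
Applying E = E° − (RT ln10/nF)·log Q gives +2.57 − (0.0681/6)(0.943) = +2.56 V.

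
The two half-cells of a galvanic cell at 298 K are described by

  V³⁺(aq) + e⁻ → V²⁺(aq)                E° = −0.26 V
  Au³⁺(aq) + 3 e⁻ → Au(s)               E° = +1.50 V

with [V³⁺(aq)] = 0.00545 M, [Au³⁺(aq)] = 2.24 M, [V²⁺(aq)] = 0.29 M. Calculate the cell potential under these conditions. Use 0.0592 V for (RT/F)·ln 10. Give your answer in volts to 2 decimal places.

Au³⁺/Au is reduced (cathode, E° = +1.50 V) and V³⁺/V²⁺ is oxidized (anode).
E°cell = E°cat − E°an = +1.50 − (−0.26) = +1.76 V; n = 3.
Balancing gives Au³⁺(aq) + 3 V²⁺(aq) → Au(s) + 3 V³⁺(aq); hence Q = [V³⁺(aq)]^3 / ([Au³⁺(aq)]·[V²⁺(aq)]^3) = 2.96×10^−6 (log Q = −5.528).
Applying E = E° − (RT ln10/nF)·log Q gives +1.76 − (0.0592/3)(−5.528) = +1.87 V.

+1.87 V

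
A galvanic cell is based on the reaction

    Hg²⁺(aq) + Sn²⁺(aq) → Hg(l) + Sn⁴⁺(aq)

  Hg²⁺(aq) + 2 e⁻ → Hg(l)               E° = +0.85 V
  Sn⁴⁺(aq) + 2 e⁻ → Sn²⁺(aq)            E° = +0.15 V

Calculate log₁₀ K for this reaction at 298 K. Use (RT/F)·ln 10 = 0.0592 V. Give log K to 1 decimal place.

log K = 23.6

The Hg²⁺/Hg couple is reduced (cathode); E°cell = +0.85 − (+0.15) = +0.70 V with n = 2.
At equilibrium E = 0, so log K = nE°cell / 0.0592 = (2)(+0.70) / 0.0592 = 23.6.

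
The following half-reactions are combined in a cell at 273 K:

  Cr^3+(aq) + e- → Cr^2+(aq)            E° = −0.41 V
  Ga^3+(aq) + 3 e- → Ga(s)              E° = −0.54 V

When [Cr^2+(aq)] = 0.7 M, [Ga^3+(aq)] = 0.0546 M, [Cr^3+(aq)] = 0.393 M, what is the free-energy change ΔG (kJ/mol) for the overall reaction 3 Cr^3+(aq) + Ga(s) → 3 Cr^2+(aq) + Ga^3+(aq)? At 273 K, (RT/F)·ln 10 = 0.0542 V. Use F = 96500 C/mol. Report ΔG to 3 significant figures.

E°cell = −0.41 − (−0.54) = +0.13 V; the balanced reaction transfers n = 3 electrons.
Here Q = ([Cr^2+(aq)]^3·[Ga^3+(aq)]) / [Cr^3+(aq)]^3 = 0.309 (log Q = −0.511), giving E = +0.13 − (0.0542/3)·(−0.511) = +0.1392 V.
ΔG = −nFE = −(3)(96500)(+0.1392) J/mol = −40.3 kJ/mol.

−40.3 kJ/mol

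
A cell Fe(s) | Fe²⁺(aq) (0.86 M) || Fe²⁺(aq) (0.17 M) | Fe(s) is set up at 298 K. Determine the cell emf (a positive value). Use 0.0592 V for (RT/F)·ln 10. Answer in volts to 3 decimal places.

For a concentration cell E°cell = 0, since both electrodes use the same couple.
The compartment with the higher Fe²⁺(aq) concentration (0.86 M) acts as the cathode; ions are reduced there and produced at the dilute (0.17 M) anode.
With n = 2, Ecell = −(0.0592/2)·log([dilute]/[conc]) = −(0.0592/2)·log(0.17/0.86) = +0.021 V.

0.021 V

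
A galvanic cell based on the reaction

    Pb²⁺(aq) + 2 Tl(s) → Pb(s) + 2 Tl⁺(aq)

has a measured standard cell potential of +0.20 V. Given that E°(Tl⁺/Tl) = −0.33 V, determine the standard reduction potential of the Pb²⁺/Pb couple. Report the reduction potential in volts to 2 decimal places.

In the reaction as written the Pb²⁺/Pb couple is reduced (cathode) and Tl⁺/Tl is oxidized (anode), so E°cell = E°(Pb²⁺/Pb) − E°(Tl⁺/Tl).
E°(Pb²⁺/Pb) = E°cell + E°(anode) = +0.20 + (−0.33) = −0.13 V.

−0.13 V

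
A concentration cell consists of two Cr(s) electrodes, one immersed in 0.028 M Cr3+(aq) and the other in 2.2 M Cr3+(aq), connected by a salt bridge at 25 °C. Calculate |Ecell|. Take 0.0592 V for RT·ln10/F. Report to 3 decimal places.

0.037 V

For a concentration cell E°cell = 0, since both electrodes use the same couple.
The compartment with the higher Cr3+(aq) concentration (2.2 M) acts as the cathode; ions are reduced there and produced at the dilute (0.028 M) anode.
With n = 3, Ecell = −(0.0592/3)·log([dilute]/[conc]) = −(0.0592/3)·log(0.028/2.2) = +0.037 V.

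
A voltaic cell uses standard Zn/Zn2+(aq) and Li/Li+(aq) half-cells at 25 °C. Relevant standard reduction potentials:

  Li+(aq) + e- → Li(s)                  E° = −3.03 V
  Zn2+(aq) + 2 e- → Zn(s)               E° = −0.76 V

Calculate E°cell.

+2.27 V

Of the two couples in this cell, the one with the more positive reduction potential is reduced at the cathode: here that is Zn²⁺/Zn (−0.76 V); Li⁺/Li (−3.03 V) is the anode.
E°cell = E°(cathode) − E°(anode) = −0.76 − (−3.03) = +2.27 V.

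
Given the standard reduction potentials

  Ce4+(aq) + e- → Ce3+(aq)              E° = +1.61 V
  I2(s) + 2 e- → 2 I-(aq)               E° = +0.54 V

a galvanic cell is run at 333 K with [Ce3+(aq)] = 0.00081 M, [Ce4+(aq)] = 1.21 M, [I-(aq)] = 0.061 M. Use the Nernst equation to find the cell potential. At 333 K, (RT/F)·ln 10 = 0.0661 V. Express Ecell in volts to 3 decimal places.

The Ce⁴⁺/Ce³⁺ couple has the more positive E°, so it is the cathode; I₂/I⁻ is the anode.
E°cell = E°cat − E°an = +1.61 − (+0.54) = +1.07 V; n = 2.
For the overall reaction 2 Ce4+(aq) + 2 I-(aq) → 2 Ce3+(aq) + I2(s), Q = [Ce3+(aq)]^2 / ([Ce4+(aq)]^2·[I-(aq)]^2) = 0.00012, giving log Q = −3.919.
Applying E = E° − (RT ln10/nF)·log Q gives +1.07 − (0.0661/2)(−3.919) = +1.200 V.

+1.200 V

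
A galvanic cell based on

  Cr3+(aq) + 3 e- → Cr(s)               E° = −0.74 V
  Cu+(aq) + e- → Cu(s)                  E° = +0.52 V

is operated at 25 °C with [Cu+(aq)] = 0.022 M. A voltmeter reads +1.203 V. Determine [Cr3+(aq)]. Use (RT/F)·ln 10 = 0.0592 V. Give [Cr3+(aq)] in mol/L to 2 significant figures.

0.0082 M

With Cu⁺/Cu at the cathode and Cr³⁺/Cr at the anode, E°cell = +0.52 − (−0.74) = +1.26 V (n = 3).
Rearranging E = E° − (0.0592/n)·log Q gives log Q = 3(+1.26 − (+1.203))/0.0592 = 2.889.
Balancing electrons gives 3 Cu+(aq) + Cr(s) → 3 Cu(s) + Cr3+(aq); thus Q = [Cr3+(aq)] / [Cu+(aq)]^3.
Substituting the known concentrations and solving, log [Cr3+(aq)] = −2.084 and [Cr3+(aq)] = 0.0082 M.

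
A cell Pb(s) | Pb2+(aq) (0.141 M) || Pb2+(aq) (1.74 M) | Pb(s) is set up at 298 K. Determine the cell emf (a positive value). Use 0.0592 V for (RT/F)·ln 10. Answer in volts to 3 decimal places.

0.032 V

For a concentration cell E°cell = 0, since both electrodes use the same couple.
The compartment with the higher Pb2+(aq) concentration (1.74 M) acts as the cathode; ions are reduced there and produced at the dilute (0.141 M) anode.
With n = 2, Ecell = −(0.0592/2)·log([dilute]/[conc]) = −(0.0592/2)·log(0.141/1.74) = +0.032 V.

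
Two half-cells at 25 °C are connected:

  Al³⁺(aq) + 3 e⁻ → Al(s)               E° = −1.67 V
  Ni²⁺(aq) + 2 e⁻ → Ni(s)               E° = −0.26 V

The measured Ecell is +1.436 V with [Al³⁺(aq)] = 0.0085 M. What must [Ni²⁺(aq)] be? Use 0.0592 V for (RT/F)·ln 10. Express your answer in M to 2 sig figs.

The Ni²⁺/Ni couple has the larger reduction potential, so it is the cathode: E°cell = −0.26 − (−1.67) = +1.41 V and n = 6.
Since E = E° − (0.0592/n)·log Q, log Q = n(E° − E)/0.0592 = −2.635.
Balancing electrons gives 3 Ni²⁺(aq) + 2 Al(s) → 3 Ni(s) + 2 Al³⁺(aq); thus Q = [Al³⁺(aq)]^2 / [Ni²⁺(aq)]^3.
Isolating [Ni²⁺(aq)] in Q = 10^{−2.635} yields log [Ni²⁺(aq)] = −0.502, i.e. 0.31 M.

0.31 M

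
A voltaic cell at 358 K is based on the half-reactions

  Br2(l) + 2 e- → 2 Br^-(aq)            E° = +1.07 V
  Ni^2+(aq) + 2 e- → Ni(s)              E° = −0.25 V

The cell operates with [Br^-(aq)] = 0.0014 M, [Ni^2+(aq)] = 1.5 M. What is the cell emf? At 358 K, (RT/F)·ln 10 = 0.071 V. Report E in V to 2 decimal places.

Since E°(Br₂/Br⁻) > E°(Ni²⁺/Ni), Br₂/Br⁻ serves as the cathode.
The standard potential is +1.07 − (−0.25) = +1.32 V and the balanced reaction transfers n = 2 electrons.
For the overall reaction Br2(l) + Ni(s) → 2 Br^-(aq) + Ni^2+(aq), Q = [Br^-(aq)]^2·[Ni^2+(aq)] = 2.94×10^−6, giving log Q = −5.532.
Applying E = E° − (RT ln10/nF)·log Q gives +1.32 − (0.071/2)(−5.532) = +1.52 V.

+1.52 V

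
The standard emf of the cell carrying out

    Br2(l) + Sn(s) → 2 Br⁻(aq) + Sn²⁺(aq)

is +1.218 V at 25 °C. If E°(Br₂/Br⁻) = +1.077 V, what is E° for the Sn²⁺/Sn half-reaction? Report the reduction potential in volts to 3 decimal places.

−0.141 V

In the reaction as written the Br₂/Br⁻ couple is reduced (cathode) and Sn²⁺/Sn is oxidized (anode), so E°cell = E°(Br₂/Br⁻) − E°(Sn²⁺/Sn).
E°(Sn²⁺/Sn) = E°(cathode) − E°cell = +1.077 − (+1.218) = −0.141 V.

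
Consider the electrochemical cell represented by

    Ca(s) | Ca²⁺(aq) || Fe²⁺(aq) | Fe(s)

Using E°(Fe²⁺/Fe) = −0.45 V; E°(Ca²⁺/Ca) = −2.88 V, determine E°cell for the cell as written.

By convention the left-hand electrode in cell notation is the anode (oxidation) and the right-hand electrode is the cathode (reduction).
E°cell = E°(right) − E°(left) = −0.45 − (−2.88) = +2.43 V.

+2.43 V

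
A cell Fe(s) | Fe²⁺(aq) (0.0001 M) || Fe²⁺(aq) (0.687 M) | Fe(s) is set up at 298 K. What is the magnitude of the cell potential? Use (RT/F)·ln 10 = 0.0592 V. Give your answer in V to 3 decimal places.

0.114 V

For a concentration cell E°cell = 0, since both electrodes use the same couple.
The compartment with the higher Fe²⁺(aq) concentration (0.687 M) acts as the cathode; ions are reduced there and produced at the dilute (0.0001 M) anode.
With n = 2, Ecell = −(0.0592/2)·log([dilute]/[conc]) = −(0.0592/2)·log(0.0001/0.687) = +0.114 V.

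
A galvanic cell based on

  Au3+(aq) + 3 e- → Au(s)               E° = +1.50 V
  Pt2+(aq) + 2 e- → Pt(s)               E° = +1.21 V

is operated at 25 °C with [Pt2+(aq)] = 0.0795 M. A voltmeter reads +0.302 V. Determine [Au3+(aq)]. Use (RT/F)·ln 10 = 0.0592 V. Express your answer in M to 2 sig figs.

Au³⁺/Au is the cathode (higher E°); E°cell = +1.50 − (+1.21) = +0.29 V with n = 6.
Rearranging E = E° − (0.0592/n)·log Q gives log Q = 6(+0.29 − (+0.302))/0.0592 = −1.216.
The balanced reaction is 2 Au3+(aq) + 3 Pt(s) → 2 Au(s) + 3 Pt2+(aq), so Q = [Pt2+(aq)]^3 / [Au3+(aq)]^2.
Substituting the known concentrations and solving, log [Au3+(aq)] = −1.041 and [Au3+(aq)] = 0.091 M.

0.091 M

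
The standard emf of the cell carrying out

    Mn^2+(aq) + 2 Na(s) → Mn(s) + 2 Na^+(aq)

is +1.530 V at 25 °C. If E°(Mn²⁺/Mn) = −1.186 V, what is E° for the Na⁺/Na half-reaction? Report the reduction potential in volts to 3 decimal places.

In the reaction as written the Mn²⁺/Mn couple is reduced (cathode) and Na⁺/Na is oxidized (anode), so E°cell = E°(Mn²⁺/Mn) − E°(Na⁺/Na).
E°(Na⁺/Na) = E°(cathode) − E°cell = −1.186 − (+1.530) = −2.716 V.

−2.716 V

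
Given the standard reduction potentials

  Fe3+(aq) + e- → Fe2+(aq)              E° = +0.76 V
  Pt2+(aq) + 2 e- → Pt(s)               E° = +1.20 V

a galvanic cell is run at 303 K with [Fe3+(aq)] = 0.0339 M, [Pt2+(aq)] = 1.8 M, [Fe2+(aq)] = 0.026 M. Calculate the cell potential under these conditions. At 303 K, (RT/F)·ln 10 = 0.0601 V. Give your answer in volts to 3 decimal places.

Since E°(Pt²⁺/Pt) > E°(Fe³⁺/Fe²⁺), Pt²⁺/Pt serves as the cathode.
The standard potential is +1.20 − (+0.76) = +0.44 V and the balanced reaction transfers n = 2 electrons.
Balancing gives Pt2+(aq) + 2 Fe2+(aq) → Pt(s) + 2 Fe3+(aq); hence Q = [Fe3+(aq)]^2 / ([Pt2+(aq)]·[Fe2+(aq)]^2) = 0.944 (log Q = −0.025).
E = E° − (0.0601/n)·log Q = +0.44 − (0.0601/2)(−0.025) = +0.441 V.

+0.441 V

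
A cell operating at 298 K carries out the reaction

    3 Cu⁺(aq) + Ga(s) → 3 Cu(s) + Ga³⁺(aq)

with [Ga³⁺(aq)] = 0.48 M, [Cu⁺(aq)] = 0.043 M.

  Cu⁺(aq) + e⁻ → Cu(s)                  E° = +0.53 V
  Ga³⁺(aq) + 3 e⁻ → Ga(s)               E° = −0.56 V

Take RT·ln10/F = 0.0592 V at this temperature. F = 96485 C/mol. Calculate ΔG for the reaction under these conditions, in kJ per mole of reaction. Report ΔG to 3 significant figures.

−294 kJ/mol

E°cell = +0.53 − (−0.56) = +1.09 V; the balanced reaction transfers n = 3 electrons.
Here Q = [Ga³⁺(aq)] / [Cu⁺(aq)]^3 = 6.04×10^3 (log Q = 3.781), giving E = +1.09 − (0.0592/3)·(3.781) = +1.0154 V.
Then ΔG = −nFE = −3 × 96485 × +1.0154 J/mol = −294 kJ/mol.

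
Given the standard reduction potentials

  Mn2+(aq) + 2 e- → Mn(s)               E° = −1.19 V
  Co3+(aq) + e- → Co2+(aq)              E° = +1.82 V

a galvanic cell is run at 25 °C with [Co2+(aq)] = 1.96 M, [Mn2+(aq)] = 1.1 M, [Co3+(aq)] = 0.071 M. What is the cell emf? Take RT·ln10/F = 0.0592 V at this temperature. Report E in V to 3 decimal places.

Co³⁺/Co²⁺ is reduced (cathode, E° = +1.82 V) and Mn²⁺/Mn is oxidized (anode).
E°cell = E°cat − E°an = +1.82 − (−1.19) = +3.01 V; n = 2.
Balancing gives 2 Co3+(aq) + Mn(s) → 2 Co2+(aq) + Mn2+(aq); hence Q = ([Co2+(aq)]^2·[Mn2+(aq)]) / [Co3+(aq)]^2 = 838 (log Q = 2.923).
Applying E = E° − (RT ln10/nF)·log Q gives +3.01 − (0.0592/2)(2.923) = +2.923 V.

+2.923 V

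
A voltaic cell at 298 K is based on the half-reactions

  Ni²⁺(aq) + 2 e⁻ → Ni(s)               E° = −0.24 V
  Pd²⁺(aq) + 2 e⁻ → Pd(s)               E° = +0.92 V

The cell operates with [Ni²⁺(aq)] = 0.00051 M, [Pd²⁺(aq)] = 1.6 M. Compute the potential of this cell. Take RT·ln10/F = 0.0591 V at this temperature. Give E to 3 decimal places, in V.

Since E°(Pd²⁺/Pd) > E°(Ni²⁺/Ni), Pd²⁺/Pd serves as the cathode.
E°cell = +0.92 − (−0.24) = +1.16 V, with n = 2 electrons transferred.
For the overall reaction Pd²⁺(aq) + Ni(s) → Pd(s) + Ni²⁺(aq), Q = [Ni²⁺(aq)] / [Pd²⁺(aq)] = 0.000319, giving log Q = −3.497.
Applying E = E° − (RT ln10/nF)·log Q gives +1.16 − (0.0591/2)(−3.497) = +1.263 V.

+1.263 V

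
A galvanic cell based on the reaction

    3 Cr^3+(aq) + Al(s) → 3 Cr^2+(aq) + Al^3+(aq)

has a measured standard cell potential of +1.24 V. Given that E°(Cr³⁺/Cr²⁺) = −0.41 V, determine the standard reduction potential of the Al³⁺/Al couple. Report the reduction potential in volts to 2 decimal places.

−1.65 V

In the reaction as written the Cr³⁺/Cr²⁺ couple is reduced (cathode) and Al³⁺/Al is oxidized (anode), so E°cell = E°(Cr³⁺/Cr²⁺) − E°(Al³⁺/Al).
E°(Al³⁺/Al) = E°(cathode) − E°cell = −0.41 − (+1.24) = −1.65 V.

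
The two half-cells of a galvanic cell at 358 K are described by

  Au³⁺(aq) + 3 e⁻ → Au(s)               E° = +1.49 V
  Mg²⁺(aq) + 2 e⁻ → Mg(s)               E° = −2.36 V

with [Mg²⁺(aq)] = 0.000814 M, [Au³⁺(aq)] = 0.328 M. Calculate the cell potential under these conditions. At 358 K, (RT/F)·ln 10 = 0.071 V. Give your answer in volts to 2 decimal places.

+3.95 V

Au³⁺/Au is reduced (cathode, E° = +1.49 V) and Mg²⁺/Mg is oxidized (anode).
E°cell = E°cat − E°an = +1.49 − (−2.36) = +3.85 V; n = 6.
For the overall reaction 2 Au³⁺(aq) + 3 Mg(s) → 2 Au(s) + 3 Mg²⁺(aq), Q = [Mg²⁺(aq)]^3 / [Au³⁺(aq)]^2 = 5.01×10^−9, giving log Q = −8.300.
By the Nernst equation, E = +3.85 − (0.071/6)·(−8.300) = +3.95 V.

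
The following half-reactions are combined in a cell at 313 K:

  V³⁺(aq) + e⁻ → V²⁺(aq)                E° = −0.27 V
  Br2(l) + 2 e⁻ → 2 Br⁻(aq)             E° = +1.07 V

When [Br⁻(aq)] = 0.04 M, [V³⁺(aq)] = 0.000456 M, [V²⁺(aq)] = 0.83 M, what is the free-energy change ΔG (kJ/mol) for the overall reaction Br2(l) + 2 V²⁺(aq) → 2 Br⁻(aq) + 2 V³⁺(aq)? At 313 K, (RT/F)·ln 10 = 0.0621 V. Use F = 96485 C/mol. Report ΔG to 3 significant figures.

E°cell = +1.07 − (−0.27) = +1.34 V; the balanced reaction transfers n = 2 electrons.
The reaction quotient is ([Br⁻(aq)]^2·[V³⁺(aq)]^2) / [V²⁺(aq)]^2 = 4.83×10^−10; by Nernst, E = +1.34 − (0.0621/2)(−9.316) = +1.6293 V.
Then ΔG = −nFE = −2 × 96485 × +1.6293 J/mol = −314 kJ/mol.

−314 kJ/mol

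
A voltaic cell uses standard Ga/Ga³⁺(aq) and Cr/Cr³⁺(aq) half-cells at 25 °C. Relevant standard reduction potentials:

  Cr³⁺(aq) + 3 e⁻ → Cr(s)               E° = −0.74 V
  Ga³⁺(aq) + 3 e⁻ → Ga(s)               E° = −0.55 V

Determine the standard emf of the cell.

+0.19 V

Of the two couples in this cell, the one with the more positive reduction potential is reduced at the cathode: here that is Ga³⁺/Ga (−0.55 V); Cr³⁺/Cr (−0.74 V) is the anode.
E°cell = E°(cathode) − E°(anode) = −0.55 − (−0.74) = +0.19 V.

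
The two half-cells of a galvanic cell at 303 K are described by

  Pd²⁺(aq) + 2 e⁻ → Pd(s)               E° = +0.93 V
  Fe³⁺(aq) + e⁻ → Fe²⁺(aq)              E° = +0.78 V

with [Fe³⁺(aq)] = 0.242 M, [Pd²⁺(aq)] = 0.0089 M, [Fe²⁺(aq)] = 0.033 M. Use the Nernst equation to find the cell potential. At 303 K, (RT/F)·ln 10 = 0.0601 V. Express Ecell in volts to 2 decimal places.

+0.04 V

Pd²⁺/Pd is reduced (cathode, E° = +0.93 V) and Fe³⁺/Fe²⁺ is oxidized (anode).
E°cell = E°cat − E°an = +0.93 − (+0.78) = +0.15 V; n = 2.
Balancing gives Pd²⁺(aq) + 2 Fe²⁺(aq) → Pd(s) + 2 Fe³⁺(aq); hence Q = [Fe³⁺(aq)]^2 / ([Pd²⁺(aq)]·[Fe²⁺(aq)]^2) = 6.04×10^3 (log Q = 3.781).
By the Nernst equation, E = +0.15 − (0.0601/2)·(3.781) = +0.04 V.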